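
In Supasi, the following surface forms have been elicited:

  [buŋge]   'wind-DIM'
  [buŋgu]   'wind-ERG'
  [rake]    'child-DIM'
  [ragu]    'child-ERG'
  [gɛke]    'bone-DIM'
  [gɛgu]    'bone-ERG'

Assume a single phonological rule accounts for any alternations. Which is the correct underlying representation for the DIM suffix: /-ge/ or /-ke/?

/-ke/

The DIM morpheme has two allomorphs, [-ge] and [-ke].
The ERG suffix, which begins with [g], is invariant after every stem; so [g] is not altered by any rule here.
So the underlying form is /-ke/, and voiceless stops become voiced after a nasal.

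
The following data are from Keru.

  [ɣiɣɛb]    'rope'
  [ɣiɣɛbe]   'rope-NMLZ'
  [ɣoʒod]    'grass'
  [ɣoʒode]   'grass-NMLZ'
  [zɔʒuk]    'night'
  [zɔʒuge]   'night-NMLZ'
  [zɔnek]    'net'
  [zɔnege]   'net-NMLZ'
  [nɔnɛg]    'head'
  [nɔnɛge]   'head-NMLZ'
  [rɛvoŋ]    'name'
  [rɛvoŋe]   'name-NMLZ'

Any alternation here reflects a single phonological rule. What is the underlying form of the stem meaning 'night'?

The stem for 'night' ends in [k] in [zɔʒuk] but [g] in [zɔʒuge].
If /g/ were underlying and a rule turned it into [k] in isolation, 'head' would also alternate; but it has [g] in both [nɔnɛg] and [nɔnɛge].
The alternation reflects intervocalic voicing: voiceless stops become voiced between vowels. /k/ is underlying.

/zɔʒuk/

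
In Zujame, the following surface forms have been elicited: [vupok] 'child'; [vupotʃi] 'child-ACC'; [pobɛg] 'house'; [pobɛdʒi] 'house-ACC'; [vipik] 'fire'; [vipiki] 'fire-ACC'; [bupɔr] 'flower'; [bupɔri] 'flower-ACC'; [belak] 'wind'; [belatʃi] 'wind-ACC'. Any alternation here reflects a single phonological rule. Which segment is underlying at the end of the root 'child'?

The stem for 'child' ends in [k] in [vupok] but [tʃ] in [vupotʃi].
Compare 'fire', with invariant [k] in [vipik] and [vipiki]: an analysis with underlying /k/ and a rule producing [tʃ] before the ACC suffix would wrongly predict alternation here too.
The underlying segment must be /tʃ/; palato-alveolar /tʃ/ and /dʒ/ become [k] and [g] when no front vowel follows, yielding [k] there.

/tʃ/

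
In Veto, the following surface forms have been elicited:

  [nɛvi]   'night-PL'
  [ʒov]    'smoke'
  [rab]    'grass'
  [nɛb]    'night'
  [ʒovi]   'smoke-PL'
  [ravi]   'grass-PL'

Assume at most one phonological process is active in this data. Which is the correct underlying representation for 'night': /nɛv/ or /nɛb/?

/nɛb/

In [nɛvi] and [nɛb] the final segment of 'night' alternates: [v] ~ [b].
But 'smoke' keeps [v] in both environments ([ʒovi], [ʒov]), so there is no rule changing /v/ to [b] in isolation.
So /b/ is underlying, and a rule of intervocalic spirantization — voiced stops become fricatives between vowels — gives [v].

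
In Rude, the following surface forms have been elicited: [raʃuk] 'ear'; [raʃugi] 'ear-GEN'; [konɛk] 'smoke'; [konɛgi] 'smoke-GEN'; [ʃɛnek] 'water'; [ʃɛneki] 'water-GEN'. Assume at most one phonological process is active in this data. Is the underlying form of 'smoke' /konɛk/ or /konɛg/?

'smoke' shows [k] ~ [g] at the end of the stem ([konɛk] vs [konɛgi]).
If /k/ were underlying and a rule turned it into [g] before the GEN suffix, 'water' would also alternate; but it has [k] in both [ʃɛnek] and [ʃɛneki].
The underlying segment must be /g/; voiced obstruents become voiceless word-finally, yielding [k] there.

/konɛg/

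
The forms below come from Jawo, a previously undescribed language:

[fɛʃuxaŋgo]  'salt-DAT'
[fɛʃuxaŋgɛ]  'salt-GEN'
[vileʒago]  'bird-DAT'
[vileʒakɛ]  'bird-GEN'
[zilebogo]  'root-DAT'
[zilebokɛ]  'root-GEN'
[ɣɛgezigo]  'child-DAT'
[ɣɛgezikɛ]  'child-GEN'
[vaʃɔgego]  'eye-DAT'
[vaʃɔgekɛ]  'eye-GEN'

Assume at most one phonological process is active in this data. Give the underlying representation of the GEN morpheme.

The GEN morpheme has two allomorphs, [-gɛ] and [-kɛ].
The DAT suffix, which begins with [g], is invariant after every stem; so [g] is not altered by any rule here.
The GEN suffix is therefore /-kɛ/ underlyingly, with post-nasal voicing: voiceless stops become voiced after a nasal.

/-kɛ/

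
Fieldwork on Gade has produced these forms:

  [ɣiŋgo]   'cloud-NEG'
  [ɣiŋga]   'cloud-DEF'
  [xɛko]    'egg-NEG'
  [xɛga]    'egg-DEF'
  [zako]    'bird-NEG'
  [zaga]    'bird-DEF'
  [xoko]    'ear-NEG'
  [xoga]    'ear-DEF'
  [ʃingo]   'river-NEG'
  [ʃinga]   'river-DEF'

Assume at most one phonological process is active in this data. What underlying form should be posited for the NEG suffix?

/-ko/

The NEG suffix surfaces as [-go] and [-ko], depending on the final segment of the stem.
The DEF suffix, which begins with [g], is invariant after every stem; so [g] is not altered by any rule here.
So the underlying form is /-ko/, and voiceless stops become voiced after a nasal.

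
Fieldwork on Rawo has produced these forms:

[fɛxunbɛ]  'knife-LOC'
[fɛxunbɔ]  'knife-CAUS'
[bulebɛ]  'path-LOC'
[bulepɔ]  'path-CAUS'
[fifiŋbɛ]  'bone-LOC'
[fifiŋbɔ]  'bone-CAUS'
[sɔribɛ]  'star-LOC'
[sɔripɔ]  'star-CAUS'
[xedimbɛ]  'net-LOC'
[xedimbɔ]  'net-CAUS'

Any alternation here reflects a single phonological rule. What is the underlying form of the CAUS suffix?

The CAUS suffix surfaces as [-bɔ] and [-pɔ], depending on the final segment of the stem.
The LOC suffix, which begins with [b], is invariant after every stem; so [b] is not altered by any rule here.
The CAUS suffix is therefore /-pɔ/ underlyingly, with post-nasal voicing: voiceless stops become voiced after a nasal.

/-pɔ/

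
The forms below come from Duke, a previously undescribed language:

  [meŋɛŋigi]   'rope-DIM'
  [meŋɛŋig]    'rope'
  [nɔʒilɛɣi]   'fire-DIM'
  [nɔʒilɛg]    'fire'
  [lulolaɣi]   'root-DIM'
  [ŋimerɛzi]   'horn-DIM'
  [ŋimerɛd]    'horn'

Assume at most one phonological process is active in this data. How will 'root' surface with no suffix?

[lulolag]

In [nɔʒilɛɣi] and [nɔʒilɛg] the final segment of 'fire' alternates: [ɣ] ~ [g].
If /g/ were underlying and a rule turned it into [ɣ] before the DIM suffix, 'rope' would also alternate; but it has [g] in both [meŋɛŋigi] and [meŋɛŋig].
Therefore /ɣ/ is basic and [g] is derived by word-final hardening (voiced fricatives become stops word-finally).
The one attested form of 'root', [lulolaɣi], shows underlying /lulolaɣ/. Applying the same rule word-finally gives [lulolag].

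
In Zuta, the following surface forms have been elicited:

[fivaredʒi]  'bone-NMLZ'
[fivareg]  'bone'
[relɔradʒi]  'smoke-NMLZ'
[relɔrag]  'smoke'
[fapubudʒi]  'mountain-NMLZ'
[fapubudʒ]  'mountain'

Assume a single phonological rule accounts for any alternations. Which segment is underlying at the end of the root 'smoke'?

/g/

The root 'smoke' surfaces as [relɔradʒi] and [relɔrag], with a stem-final [dʒ] ~ [g] alternation.
The stem 'mountain' ([fapubudʒi], [fapubudʒ]) shows [dʒ] unchanged in both environments, so [dʒ] cannot be basic with [g] derived in isolation.
The underlying segment must be /g/; /g/ becomes palato-alveolar [dʒ] before a front vowel, yielding [dʒ] there.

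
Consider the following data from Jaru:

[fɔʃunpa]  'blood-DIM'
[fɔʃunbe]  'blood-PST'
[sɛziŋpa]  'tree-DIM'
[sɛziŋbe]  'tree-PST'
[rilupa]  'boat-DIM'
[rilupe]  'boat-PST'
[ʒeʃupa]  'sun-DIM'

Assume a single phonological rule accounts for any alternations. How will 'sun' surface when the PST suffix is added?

[ʒeʃupe]

The PST morpheme has two allomorphs, [-be] and [-pe].
By contrast the DIM suffix keeps its initial [p] throughout — that segment must be underlying.
The PST suffix is therefore /-be/ underlyingly, with post-vocalic devoicing: voiced stops become voiceless after a vowel.
After 'sun', which ends in a vowel, the suffix surfaces as [-pe], giving [ʒeʃupe].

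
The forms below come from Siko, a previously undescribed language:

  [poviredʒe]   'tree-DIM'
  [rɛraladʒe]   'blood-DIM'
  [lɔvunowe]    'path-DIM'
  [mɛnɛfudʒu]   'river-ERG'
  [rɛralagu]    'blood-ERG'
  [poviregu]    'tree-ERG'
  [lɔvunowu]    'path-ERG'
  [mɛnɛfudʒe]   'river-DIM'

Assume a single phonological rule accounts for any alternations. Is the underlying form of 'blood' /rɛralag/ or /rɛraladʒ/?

/rɛralag/

'blood' shows [dʒ] ~ [g] at the end of the stem ([rɛraladʒe] vs [rɛralagu]).
But 'river' keeps [dʒ] in both environments ([mɛnɛfudʒe], [mɛnɛfudʒu]), so there is no rule changing /dʒ/ to [g] before the ERG suffix.
Therefore /g/ is basic and [dʒ] is derived by palatalization before a front vowel (/g/ becomes palato-alveolar [dʒ] before a front vowel).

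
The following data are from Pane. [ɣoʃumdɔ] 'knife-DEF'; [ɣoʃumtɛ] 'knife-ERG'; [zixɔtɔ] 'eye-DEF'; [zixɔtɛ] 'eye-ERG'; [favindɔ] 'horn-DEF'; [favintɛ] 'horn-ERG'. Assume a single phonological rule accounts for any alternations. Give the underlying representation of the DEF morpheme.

/-dɔ/

The DEF suffix surfaces as [-dɔ] and [-tɔ], depending on the final segment of the stem.
By contrast the ERG suffix keeps its initial [t] throughout — that segment must be underlying.
So the underlying form is /-dɔ/, and voiced stops become voiceless after a vowel.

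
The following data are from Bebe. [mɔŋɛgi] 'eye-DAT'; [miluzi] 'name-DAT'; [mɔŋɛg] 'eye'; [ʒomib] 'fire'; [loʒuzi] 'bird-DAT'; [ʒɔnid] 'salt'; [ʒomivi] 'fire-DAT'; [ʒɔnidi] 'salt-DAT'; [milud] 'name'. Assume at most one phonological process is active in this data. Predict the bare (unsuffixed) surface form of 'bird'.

'name' shows [d] ~ [z] at the end of the stem ([milud] vs [miluzi]).
Compare 'salt', with invariant [d] in [ʒɔnid] and [ʒɔnidi]: an analysis with underlying /d/ and a rule producing [z] before the DAT suffix would wrongly predict alternation here too.
The alternation reflects word-final hardening: voiced fricatives become stops word-finally. /z/ is underlying.
From [loʒuzi] the stem 'bird' is /loʒuz/; word-finally this yields [loʒud].

[loʒud]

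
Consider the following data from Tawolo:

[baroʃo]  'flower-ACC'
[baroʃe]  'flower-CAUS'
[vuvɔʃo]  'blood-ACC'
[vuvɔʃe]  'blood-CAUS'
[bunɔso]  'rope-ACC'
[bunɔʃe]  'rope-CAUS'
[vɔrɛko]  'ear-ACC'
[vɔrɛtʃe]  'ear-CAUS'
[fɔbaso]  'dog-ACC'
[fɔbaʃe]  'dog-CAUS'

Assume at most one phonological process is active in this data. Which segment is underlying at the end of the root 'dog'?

'dog' shows [s] ~ [ʃ] at the end of the stem ([fɔbaso] vs [fɔbaʃe]).
Compare 'blood', with invariant [ʃ] in [vuvɔʃo] and [vuvɔʃe]: an analysis with underlying /ʃ/ and a rule producing [s] before the ACC suffix would wrongly predict alternation here too.
The alternation reflects palatalization before a front vowel: /k/ and /s/ become palato-alveolar [tʃ] and [ʃ] before a front vowel. /s/ is underlying.

/s/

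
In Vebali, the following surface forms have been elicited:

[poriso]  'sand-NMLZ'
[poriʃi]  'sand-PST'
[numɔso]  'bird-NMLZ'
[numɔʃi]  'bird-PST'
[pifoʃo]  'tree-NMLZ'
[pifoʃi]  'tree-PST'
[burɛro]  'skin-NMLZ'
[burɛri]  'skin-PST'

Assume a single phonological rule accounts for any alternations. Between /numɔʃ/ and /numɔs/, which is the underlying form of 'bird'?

/numɔs/

'bird' shows [s] ~ [ʃ] at the end of the stem ([numɔso] vs [numɔʃi]).
But 'tree' keeps [ʃ] in both environments ([pifoʃo], [pifoʃi]), so there is no rule changing /ʃ/ to [s] before the NMLZ suffix.
Therefore /s/ is basic and [ʃ] is derived by palatalization before a front vowel (/s/ becomes palato-alveolar [ʃ] before a front vowel).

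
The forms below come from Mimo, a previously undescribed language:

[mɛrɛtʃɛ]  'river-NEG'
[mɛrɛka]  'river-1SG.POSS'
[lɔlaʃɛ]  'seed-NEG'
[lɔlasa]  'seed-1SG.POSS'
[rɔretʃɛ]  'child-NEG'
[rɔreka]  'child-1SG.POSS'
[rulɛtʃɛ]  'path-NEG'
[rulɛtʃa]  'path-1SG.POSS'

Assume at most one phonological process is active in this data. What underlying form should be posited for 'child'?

The root 'child' surfaces as [rɔretʃɛ] and [rɔreka], with a stem-final [tʃ] ~ [k] alternation.
The stem 'path' ([rulɛtʃɛ], [rulɛtʃa]) shows [tʃ] unchanged in both environments, so [tʃ] cannot be basic with [k] derived before the 1SG.POSS suffix.
The alternation reflects palatalization before a front vowel: /k/ and /s/ become palato-alveolar [tʃ] and [ʃ] before a front vowel. /k/ is underlying.
Hence 'child' is /rɔrek/ underlyingly.

/rɔrek/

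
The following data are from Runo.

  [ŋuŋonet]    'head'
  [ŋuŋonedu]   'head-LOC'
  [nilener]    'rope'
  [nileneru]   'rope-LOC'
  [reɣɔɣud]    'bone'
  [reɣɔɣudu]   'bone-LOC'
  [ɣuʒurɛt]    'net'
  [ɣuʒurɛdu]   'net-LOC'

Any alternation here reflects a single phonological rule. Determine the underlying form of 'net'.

'net' shows [t] ~ [d] at the end of the stem ([ɣuʒurɛt] vs [ɣuʒurɛdu]).
The stem 'bone' ([reɣɔɣud], [reɣɔɣudu]) shows [d] unchanged in both environments, so [d] cannot be basic with [t] derived in isolation.
The underlying segment must be /t/; voiceless stops become voiced between vowels, yielding [d] there.

/ɣuʒurɛt/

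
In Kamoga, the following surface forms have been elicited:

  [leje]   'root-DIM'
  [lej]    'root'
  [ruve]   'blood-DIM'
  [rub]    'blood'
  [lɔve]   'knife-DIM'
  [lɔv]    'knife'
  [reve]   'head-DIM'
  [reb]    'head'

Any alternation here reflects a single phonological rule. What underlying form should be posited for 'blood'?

/rub/

The stem for 'blood' ends in [v] in [ruve] but [b] in [rub].
If /v/ were underlying and a rule turned it into [b] in isolation, 'knife' would also alternate; but it has [v] in both [lɔve] and [lɔv].
The underlying segment must be /b/; voiced stops become fricatives between vowels, yielding [v] there.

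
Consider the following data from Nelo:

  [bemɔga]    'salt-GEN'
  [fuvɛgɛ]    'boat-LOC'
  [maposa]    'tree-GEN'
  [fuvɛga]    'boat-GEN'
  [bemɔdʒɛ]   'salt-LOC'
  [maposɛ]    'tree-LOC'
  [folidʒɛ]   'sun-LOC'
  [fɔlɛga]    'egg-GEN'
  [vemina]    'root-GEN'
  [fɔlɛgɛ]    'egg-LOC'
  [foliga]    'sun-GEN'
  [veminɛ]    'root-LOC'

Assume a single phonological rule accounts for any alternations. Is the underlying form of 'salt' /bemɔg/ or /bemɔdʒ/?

'salt' shows [g] ~ [dʒ] at the end of the stem ([bemɔga] vs [bemɔdʒɛ]).
But 'egg' keeps [g] in both environments ([fɔlɛga], [fɔlɛgɛ]), so there is no rule changing /g/ to [dʒ] before the LOC suffix.
Therefore /dʒ/ is basic and [g] is derived by depalatalization (palato-alveolar /dʒ/ becomes [g] when no front vowel follows).

/bemɔdʒ/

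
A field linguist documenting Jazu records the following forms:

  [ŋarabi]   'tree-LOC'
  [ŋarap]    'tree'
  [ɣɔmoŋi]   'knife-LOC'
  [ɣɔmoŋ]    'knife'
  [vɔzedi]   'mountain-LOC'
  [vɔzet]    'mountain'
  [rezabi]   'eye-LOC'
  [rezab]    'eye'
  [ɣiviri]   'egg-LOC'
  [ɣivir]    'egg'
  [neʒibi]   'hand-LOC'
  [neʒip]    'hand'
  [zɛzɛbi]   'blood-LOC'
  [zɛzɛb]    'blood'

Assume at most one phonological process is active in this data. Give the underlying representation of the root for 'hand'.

/neʒip/

The root 'hand' surfaces as [neʒibi] and [neʒip], with a stem-final [b] ~ [p] alternation.
If /b/ were underlying and a rule turned it into [p] in isolation, 'eye' would also alternate; but it has [b] in both [rezabi] and [rezab].
Therefore /p/ is basic and [b] is derived by intervocalic voicing (voiceless stops become voiced between vowels).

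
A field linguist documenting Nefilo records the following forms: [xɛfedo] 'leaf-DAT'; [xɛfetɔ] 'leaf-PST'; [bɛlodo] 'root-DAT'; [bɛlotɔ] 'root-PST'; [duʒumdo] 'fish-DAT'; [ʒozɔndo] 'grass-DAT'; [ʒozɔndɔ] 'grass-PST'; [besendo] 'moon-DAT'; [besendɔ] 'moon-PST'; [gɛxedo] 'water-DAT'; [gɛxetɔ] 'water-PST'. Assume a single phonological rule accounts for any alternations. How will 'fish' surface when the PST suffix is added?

[duʒumdɔ]

The PST suffix surfaces as [-dɔ] and [-tɔ], depending on the final segment of the stem.
By contrast the DAT suffix keeps its initial [d] throughout — that segment must be underlying.
So the underlying form is /-tɔ/, and voiceless stops become voiced after a nasal.
After 'fish', which ends in a nasal, the suffix surfaces as [-dɔ], giving [duʒumdɔ].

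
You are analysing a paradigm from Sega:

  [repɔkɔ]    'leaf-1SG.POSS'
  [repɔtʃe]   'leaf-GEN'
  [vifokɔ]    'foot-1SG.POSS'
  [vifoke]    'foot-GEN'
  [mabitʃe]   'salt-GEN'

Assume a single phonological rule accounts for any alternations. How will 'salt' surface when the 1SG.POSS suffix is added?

In [repɔkɔ] and [repɔtʃe] the final segment of 'leaf' alternates: [k] ~ [tʃ].
The stem 'foot' ([vifokɔ], [vifoke]) shows [k] unchanged in both environments, so [k] cannot be basic with [tʃ] derived before the GEN suffix.
So /tʃ/ is underlying, and a rule of depalatalization — palato-alveolar /tʃ/ becomes [k] when no front vowel follows — gives [k].
The one attested form of 'salt', [mabitʃe], shows underlying /mabitʃ/. Applying the same rule when no front vowel follows gives [mabikɔ].

[mabikɔ]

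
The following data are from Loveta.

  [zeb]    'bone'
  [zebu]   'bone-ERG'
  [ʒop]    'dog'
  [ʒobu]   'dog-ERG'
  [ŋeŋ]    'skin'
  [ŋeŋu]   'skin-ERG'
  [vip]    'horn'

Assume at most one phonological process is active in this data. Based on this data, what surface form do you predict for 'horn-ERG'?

The root 'dog' surfaces as [ʒop] and [ʒobu], with a stem-final [p] ~ [b] alternation.
Compare 'bone', with invariant [b] in [zeb] and [zebu]: an analysis with underlying /b/ and a rule producing [p] in isolation would wrongly predict alternation here too.
Therefore /p/ is basic and [b] is derived by intervocalic voicing (voiceless stops become voiced between vowels).
From [vip] the stem 'horn' is /vip/; between vowels this yields [vibu].

[vibu]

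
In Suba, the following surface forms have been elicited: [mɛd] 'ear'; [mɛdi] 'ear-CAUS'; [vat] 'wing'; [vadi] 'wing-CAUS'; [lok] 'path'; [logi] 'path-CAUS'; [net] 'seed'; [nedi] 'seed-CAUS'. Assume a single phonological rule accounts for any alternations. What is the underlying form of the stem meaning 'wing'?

/vat/

The root 'wing' surfaces as [vat] and [vadi], with a stem-final [t] ~ [d] alternation.
The stem 'ear' ([mɛd], [mɛdi]) shows [d] unchanged in both environments, so [d] cannot be basic with [t] derived in isolation.
So /t/ is underlying, and a rule of intervocalic voicing — voiceless stops become voiced between vowels — gives [d].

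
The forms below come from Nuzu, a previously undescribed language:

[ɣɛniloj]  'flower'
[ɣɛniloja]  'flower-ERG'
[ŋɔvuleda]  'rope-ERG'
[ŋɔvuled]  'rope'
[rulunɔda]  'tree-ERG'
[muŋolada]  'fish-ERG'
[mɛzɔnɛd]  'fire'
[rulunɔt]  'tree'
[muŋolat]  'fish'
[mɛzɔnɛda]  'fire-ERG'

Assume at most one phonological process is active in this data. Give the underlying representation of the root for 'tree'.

In [rulunɔt] and [rulunɔda] the final segment of 'tree' alternates: [t] ~ [d].
If /d/ were underlying and a rule turned it into [t] in isolation, 'fire' would also alternate; but it has [d] in both [mɛzɔnɛd] and [mɛzɔnɛda].
Therefore /t/ is basic and [d] is derived by intervocalic voicing (voiceless stops become voiced between vowels).

/rulunɔt/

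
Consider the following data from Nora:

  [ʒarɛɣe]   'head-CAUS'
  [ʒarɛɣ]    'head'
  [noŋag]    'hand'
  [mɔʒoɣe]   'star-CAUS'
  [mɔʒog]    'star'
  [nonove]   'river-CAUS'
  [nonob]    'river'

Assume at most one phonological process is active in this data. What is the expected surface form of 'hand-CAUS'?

[noŋaɣe]

The stem for 'star' ends in [ɣ] in [mɔʒoɣe] but [g] in [mɔʒog].
Compare 'head', with invariant [ɣ] in [ʒarɛɣe] and [ʒarɛɣ]: an analysis with underlying /ɣ/ and a rule producing [g] in isolation would wrongly predict alternation here too.
So /g/ is underlying, and a rule of intervocalic spirantization — voiced stops become fricatives between vowels — gives [ɣ].
The one attested form of 'hand', [noŋag], shows underlying /noŋag/. Applying the same rule between vowels gives [noŋaɣe].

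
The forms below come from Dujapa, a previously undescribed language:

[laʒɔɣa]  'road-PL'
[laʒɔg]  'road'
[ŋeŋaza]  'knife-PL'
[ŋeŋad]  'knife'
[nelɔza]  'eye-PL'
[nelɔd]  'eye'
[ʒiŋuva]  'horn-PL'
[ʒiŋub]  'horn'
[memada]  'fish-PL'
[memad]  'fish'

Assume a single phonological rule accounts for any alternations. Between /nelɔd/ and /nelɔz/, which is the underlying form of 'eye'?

/nelɔz/

In [nelɔza] and [nelɔd] the final segment of 'eye' alternates: [z] ~ [d].
But 'fish' keeps [d] in both environments ([memada], [memad]), so there is no rule changing /d/ to [z] before the PL suffix.
So /z/ is underlying, and a rule of word-final hardening — voiced fricatives become stops word-finally — gives [d].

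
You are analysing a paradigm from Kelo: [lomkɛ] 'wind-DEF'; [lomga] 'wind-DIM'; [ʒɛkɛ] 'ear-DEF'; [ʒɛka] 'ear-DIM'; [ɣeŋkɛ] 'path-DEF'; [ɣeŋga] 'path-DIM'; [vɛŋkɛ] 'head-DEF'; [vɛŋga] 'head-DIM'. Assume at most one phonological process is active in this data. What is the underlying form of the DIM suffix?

/-ga/

The DIM morpheme has two allomorphs, [-ga] and [-ka].
By contrast the DEF suffix keeps its initial [k] throughout — that segment must be underlying.
So the underlying form is /-ga/, and voiced stops become voiceless after a vowel.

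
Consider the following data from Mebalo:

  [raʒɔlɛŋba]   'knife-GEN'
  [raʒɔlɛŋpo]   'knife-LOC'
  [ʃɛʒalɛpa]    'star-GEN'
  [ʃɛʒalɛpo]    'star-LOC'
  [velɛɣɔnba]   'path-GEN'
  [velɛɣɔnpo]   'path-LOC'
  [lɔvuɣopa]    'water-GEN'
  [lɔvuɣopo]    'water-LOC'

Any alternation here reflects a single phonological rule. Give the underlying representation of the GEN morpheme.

The GEN morpheme has two allomorphs, [-ba] and [-pa].
By contrast the LOC suffix keeps its initial [p] throughout — that segment must be underlying.
So the underlying form is /-ba/, and voiced stops become voiceless after a vowel.

/-ba/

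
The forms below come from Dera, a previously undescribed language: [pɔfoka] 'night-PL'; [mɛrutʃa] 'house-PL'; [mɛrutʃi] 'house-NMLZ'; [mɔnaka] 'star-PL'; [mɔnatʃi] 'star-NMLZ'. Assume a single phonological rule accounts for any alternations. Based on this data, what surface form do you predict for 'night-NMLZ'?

'star' shows [k] ~ [tʃ] at the end of the stem ([mɔnaka] vs [mɔnatʃi]).
But 'house' keeps [tʃ] in both environments ([mɛrutʃa], [mɛrutʃi]), so there is no rule changing /tʃ/ to [k] before the PL suffix.
So /k/ is underlying, and a rule of palatalization before a front vowel — /k/ becomes palato-alveolar [tʃ] before a front vowel — gives [tʃ].
The one attested form of 'night', [pɔfoka], shows underlying /pɔfok/. Applying the same rule before a front vowel gives [pɔfotʃi].

[pɔfotʃi]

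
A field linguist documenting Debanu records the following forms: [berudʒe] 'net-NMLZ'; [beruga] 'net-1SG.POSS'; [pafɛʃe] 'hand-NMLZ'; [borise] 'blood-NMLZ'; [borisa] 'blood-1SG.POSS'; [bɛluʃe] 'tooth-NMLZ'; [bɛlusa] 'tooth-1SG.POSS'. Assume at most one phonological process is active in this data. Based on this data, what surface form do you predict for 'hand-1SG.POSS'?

The root 'tooth' surfaces as [bɛluʃe] and [bɛlusa], with a stem-final [ʃ] ~ [s] alternation.
Compare 'blood', with invariant [s] in [borise] and [borisa]: an analysis with underlying /s/ and a rule producing [ʃ] before the NMLZ suffix would wrongly predict alternation here too.
The alternation reflects depalatalization: palato-alveolar /dʒ/ and /ʃ/ become [g] and [s] when no front vowel follows. /ʃ/ is underlying.
The one attested form of 'hand', [pafɛʃe], shows underlying /pafɛʃ/. Applying the same rule when no front vowel follows gives [pafɛsa].

[pafɛsa]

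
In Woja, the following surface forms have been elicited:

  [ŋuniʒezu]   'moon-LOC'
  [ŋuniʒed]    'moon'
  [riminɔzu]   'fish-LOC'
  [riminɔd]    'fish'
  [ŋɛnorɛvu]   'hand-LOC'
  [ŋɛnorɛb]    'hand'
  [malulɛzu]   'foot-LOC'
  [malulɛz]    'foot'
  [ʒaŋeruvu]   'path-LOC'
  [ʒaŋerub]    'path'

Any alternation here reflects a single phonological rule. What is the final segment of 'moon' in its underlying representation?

'moon' shows [z] ~ [d] at the end of the stem ([ŋuniʒezu] vs [ŋuniʒed]).
The stem 'foot' ([malulɛzu], [malulɛz]) shows [z] unchanged in both environments, so [z] cannot be basic with [d] derived in isolation.
So /d/ is underlying, and a rule of intervocalic spirantization — voiced stops become fricatives between vowels — gives [z].

/d/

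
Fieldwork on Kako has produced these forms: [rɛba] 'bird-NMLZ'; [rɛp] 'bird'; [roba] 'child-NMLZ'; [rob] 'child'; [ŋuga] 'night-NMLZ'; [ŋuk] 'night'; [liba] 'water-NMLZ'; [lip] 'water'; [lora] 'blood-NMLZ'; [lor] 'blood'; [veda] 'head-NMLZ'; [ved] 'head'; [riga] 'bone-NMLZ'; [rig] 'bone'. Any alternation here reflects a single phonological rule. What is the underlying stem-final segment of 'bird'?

/p/

The root 'bird' surfaces as [rɛba] and [rɛp], with a stem-final [b] ~ [p] alternation.
If /b/ were underlying and a rule turned it into [p] in isolation, 'child' would also alternate; but it has [b] in both [roba] and [rob].
So /p/ is underlying, and a rule of intervocalic voicing — voiceless stops become voiced between vowels — gives [b].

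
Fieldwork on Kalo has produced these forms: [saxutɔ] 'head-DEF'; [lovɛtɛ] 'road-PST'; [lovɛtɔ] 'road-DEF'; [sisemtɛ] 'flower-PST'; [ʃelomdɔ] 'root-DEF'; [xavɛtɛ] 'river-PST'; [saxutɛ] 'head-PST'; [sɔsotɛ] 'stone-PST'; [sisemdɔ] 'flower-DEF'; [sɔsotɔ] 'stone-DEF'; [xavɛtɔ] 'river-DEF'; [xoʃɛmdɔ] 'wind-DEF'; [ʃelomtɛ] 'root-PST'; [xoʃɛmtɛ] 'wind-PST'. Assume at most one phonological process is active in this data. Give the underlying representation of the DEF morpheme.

The DEF morpheme has two allomorphs, [-dɔ] and [-tɔ].
By contrast the PST suffix keeps its initial [t] throughout — that segment must be underlying.
The DEF suffix is therefore /-dɔ/ underlyingly, with post-vocalic devoicing: voiced stops become voiceless after a vowel.

/-dɔ/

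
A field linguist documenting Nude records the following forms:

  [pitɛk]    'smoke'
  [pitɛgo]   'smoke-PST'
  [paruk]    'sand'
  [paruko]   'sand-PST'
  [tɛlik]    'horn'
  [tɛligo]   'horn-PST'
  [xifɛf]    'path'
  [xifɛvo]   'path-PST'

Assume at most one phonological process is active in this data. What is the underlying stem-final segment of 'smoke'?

'smoke' shows [k] ~ [g] at the end of the stem ([pitɛk] vs [pitɛgo]).
The stem 'sand' ([paruk], [paruko]) shows [k] unchanged in both environments, so [k] cannot be basic with [g] derived before the PST suffix.
Therefore /g/ is basic and [k] is derived by word-final obstruent devoicing (voiced obstruents become voiceless word-finally).

/g/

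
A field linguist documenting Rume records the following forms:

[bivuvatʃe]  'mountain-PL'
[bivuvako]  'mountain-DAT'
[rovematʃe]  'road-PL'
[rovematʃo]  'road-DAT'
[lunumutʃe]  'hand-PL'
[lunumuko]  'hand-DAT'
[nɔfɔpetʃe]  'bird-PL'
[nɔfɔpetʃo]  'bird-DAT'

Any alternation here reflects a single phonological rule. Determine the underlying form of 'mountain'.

/bivuvak/

The root 'mountain' surfaces as [bivuvatʃe] and [bivuvako], with a stem-final [tʃ] ~ [k] alternation.
Compare 'bird', with invariant [tʃ] in [nɔfɔpetʃe] and [nɔfɔpetʃo]: an analysis with underlying /tʃ/ and a rule producing [k] before the DAT suffix would wrongly predict alternation here too.
Therefore /k/ is basic and [tʃ] is derived by palatalization before a front vowel (/k/ becomes palato-alveolar [tʃ] before a front vowel).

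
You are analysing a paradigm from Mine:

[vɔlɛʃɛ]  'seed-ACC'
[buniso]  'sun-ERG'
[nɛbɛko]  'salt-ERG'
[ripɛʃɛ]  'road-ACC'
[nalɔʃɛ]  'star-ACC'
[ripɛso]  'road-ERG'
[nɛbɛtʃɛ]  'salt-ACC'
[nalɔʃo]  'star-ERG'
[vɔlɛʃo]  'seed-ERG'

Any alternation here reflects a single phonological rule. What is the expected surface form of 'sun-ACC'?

'road' shows [s] ~ [ʃ] at the end of the stem ([ripɛso] vs [ripɛʃɛ]).
Compare 'seed', with invariant [ʃ] in [vɔlɛʃo] and [vɔlɛʃɛ]: an analysis with underlying /ʃ/ and a rule producing [s] before the ERG suffix would wrongly predict alternation here too.
The underlying segment must be /s/; /k/ and /s/ become palato-alveolar [tʃ] and [ʃ] before a front vowel, yielding [ʃ] there.
The one attested form of 'sun', [buniso], shows underlying /bunis/. Applying the same rule before a front vowel gives [buniʃɛ].

[buniʃɛ]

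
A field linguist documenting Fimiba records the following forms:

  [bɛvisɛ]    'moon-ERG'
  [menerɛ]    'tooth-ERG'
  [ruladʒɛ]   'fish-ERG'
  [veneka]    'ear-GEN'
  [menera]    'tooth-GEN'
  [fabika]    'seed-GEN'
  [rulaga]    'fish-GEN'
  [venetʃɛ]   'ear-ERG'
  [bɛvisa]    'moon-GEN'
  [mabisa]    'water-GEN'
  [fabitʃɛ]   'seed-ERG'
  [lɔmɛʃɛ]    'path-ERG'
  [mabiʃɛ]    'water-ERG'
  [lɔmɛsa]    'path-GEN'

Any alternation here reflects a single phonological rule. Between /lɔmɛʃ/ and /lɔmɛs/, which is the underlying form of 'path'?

/lɔmɛʃ/

The stem for 'path' ends in [s] in [lɔmɛsa] but [ʃ] in [lɔmɛʃɛ].
Compare 'moon', with invariant [s] in [bɛvisa] and [bɛvisɛ]: an analysis with underlying /s/ and a rule producing [ʃ] before the ERG suffix would wrongly predict alternation here too.
The underlying segment must be /ʃ/; palato-alveolar /tʃ/, /dʒ/ and /ʃ/ become [k], [g] and [s] when no front vowel follows, yielding [s] there.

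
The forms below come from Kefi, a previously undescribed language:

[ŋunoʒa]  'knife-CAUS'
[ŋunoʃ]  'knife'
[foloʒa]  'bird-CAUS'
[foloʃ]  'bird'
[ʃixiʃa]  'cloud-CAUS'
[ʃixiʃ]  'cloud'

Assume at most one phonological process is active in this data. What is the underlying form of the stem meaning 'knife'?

/ŋunoʒ/

In [ŋunoʒa] and [ŋunoʃ] the final segment of 'knife' alternates: [ʒ] ~ [ʃ].
If /ʃ/ were underlying and a rule turned it into [ʒ] before the CAUS suffix, 'cloud' would also alternate; but it has [ʃ] in both [ʃixiʃa] and [ʃixiʃ].
So /ʒ/ is underlying, and a rule of word-final obstruent devoicing — voiced obstruents become voiceless word-finally — gives [ʃ].
Hence 'knife' is /ŋunoʒ/ underlyingly.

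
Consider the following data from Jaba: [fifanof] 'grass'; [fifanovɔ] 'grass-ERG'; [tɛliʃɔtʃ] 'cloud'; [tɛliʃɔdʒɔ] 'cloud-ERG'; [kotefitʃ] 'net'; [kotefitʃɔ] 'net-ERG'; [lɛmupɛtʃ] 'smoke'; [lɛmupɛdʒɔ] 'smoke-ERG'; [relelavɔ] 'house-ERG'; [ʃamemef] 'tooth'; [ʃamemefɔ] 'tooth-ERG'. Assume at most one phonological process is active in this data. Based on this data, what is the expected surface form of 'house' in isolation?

The root 'grass' surfaces as [fifanof] and [fifanovɔ], with a stem-final [f] ~ [v] alternation.
The stem 'tooth' ([ʃamemef], [ʃamemefɔ]) shows [f] unchanged in both environments, so [f] cannot be basic with [v] derived before the ERG suffix.
The underlying segment must be /v/; voiced obstruents become voiceless word-finally, yielding [f] there.
From [relelavɔ] the stem 'house' is /relelav/; word-finally this yields [relelaf].

[relelaf]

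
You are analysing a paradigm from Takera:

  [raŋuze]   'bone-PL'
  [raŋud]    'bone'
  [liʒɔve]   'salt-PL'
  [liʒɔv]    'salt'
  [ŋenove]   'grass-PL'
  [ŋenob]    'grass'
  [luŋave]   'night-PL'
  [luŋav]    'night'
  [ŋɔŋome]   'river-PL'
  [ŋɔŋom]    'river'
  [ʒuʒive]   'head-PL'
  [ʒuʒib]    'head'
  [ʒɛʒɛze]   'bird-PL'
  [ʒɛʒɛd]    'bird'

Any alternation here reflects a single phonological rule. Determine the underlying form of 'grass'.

/ŋenob/

The stem for 'grass' ends in [v] in [ŋenove] but [b] in [ŋenob].
If /v/ were underlying and a rule turned it into [b] in isolation, 'night' would also alternate; but it has [v] in both [luŋave] and [luŋav].
The underlying segment must be /b/; voiced stops become fricatives between vowels, yielding [v] there.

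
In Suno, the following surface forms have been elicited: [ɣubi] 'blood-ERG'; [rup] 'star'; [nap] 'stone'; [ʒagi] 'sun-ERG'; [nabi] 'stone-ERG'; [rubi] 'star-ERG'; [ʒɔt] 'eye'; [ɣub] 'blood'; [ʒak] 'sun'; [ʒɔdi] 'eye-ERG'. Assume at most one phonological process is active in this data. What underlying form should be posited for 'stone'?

/nap/

In [nabi] and [nap] the final segment of 'stone' alternates: [b] ~ [p].
Compare 'blood', with invariant [b] in [ɣubi] and [ɣub]: an analysis with underlying /b/ and a rule producing [p] in isolation would wrongly predict alternation here too.
Therefore /p/ is basic and [b] is derived by intervocalic voicing (voiceless stops become voiced between vowels).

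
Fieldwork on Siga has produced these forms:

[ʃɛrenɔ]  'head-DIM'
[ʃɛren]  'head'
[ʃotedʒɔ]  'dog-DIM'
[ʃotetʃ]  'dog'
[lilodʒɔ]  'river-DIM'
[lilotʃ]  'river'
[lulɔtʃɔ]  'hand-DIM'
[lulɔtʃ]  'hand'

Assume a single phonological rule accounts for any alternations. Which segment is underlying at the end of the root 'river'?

'river' shows [dʒ] ~ [tʃ] at the end of the stem ([lilodʒɔ] vs [lilotʃ]).
But 'hand' keeps [tʃ] in both environments ([lulɔtʃɔ], [lulɔtʃ]), so there is no rule changing /tʃ/ to [dʒ] before the DIM suffix.
So /dʒ/ is underlying, and a rule of word-final obstruent devoicing — voiced obstruents become voiceless word-finally — gives [tʃ].

/dʒ/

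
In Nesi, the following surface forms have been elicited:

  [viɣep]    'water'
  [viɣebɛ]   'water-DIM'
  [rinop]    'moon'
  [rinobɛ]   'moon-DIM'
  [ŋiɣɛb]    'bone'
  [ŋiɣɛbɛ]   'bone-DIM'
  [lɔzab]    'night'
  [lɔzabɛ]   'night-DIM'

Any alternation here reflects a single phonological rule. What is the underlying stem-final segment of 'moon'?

'moon' shows [p] ~ [b] at the end of the stem ([rinop] vs [rinobɛ]).
If /b/ were underlying and a rule turned it into [p] in isolation, 'night' would also alternate; but it has [b] in both [lɔzab] and [lɔzabɛ].
Therefore /p/ is basic and [b] is derived by intervocalic voicing (voiceless stops become voiced between vowels).

/p/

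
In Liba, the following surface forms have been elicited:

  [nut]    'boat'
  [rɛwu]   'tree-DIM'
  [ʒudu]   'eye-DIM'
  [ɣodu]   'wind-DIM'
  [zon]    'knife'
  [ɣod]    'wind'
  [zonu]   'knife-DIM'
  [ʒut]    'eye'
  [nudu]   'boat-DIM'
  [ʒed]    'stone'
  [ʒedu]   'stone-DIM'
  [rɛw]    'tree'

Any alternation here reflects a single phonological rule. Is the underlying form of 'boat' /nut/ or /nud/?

The stem for 'boat' ends in [t] in [nut] but [d] in [nudu].
If /d/ were underlying and a rule turned it into [t] in isolation, 'wind' would also alternate; but it has [d] in both [ɣod] and [ɣodu].
Therefore /t/ is basic and [d] is derived by intervocalic voicing (voiceless stops become voiced between vowels).

/nut/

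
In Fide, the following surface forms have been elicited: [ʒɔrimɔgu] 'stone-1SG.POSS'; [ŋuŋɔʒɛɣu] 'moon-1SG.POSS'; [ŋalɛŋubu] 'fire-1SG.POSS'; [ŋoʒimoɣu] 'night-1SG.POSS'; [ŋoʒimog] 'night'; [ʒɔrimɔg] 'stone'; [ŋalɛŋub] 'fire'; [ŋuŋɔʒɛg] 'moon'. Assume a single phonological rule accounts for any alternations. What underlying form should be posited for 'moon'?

In [ŋuŋɔʒɛg] and [ŋuŋɔʒɛɣu] the final segment of 'moon' alternates: [g] ~ [ɣ].
Compare 'stone', with invariant [g] in [ʒɔrimɔg] and [ʒɔrimɔgu]: an analysis with underlying /g/ and a rule producing [ɣ] before the 1SG.POSS suffix would wrongly predict alternation here too.
The alternation reflects word-final hardening: voiced fricatives become stops word-finally. /ɣ/ is underlying.
So 'moon' = /ŋuŋɔʒɛɣ/.

/ŋuŋɔʒɛɣ/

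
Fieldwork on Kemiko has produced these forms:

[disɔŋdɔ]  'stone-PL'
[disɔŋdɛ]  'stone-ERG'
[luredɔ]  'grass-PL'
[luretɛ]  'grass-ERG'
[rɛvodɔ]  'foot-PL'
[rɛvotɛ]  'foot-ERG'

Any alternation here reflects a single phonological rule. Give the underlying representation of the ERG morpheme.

/-tɛ/

The ERG morpheme has two allomorphs, [-dɛ] and [-tɛ].
By contrast the PL suffix keeps its initial [d] throughout — that segment must be underlying.
The ERG suffix is therefore /-tɛ/ underlyingly, with post-nasal voicing: voiceless stops become voiced after a nasal.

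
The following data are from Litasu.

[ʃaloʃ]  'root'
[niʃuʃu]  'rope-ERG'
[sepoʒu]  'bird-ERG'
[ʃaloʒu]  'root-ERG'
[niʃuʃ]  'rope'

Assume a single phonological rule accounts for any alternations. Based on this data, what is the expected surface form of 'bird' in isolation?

The root 'root' surfaces as [ʃaloʒu] and [ʃaloʃ], with a stem-final [ʒ] ~ [ʃ] alternation.
But 'rope' keeps [ʃ] in both environments ([niʃuʃu], [niʃuʃ]), so there is no rule changing /ʃ/ to [ʒ] before the ERG suffix.
The underlying segment must be /ʒ/; voiced obstruents become voiceless word-finally, yielding [ʃ] there.
From [sepoʒu] the stem 'bird' is /sepoʒ/; word-finally this yields [sepoʃ].

[sepoʃ]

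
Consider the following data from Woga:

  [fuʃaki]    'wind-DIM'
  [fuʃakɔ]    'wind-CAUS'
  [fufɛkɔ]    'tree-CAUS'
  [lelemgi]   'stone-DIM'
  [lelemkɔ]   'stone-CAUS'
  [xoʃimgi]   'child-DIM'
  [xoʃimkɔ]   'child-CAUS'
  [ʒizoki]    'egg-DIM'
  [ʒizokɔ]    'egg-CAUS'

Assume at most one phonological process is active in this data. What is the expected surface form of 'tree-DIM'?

The DIM suffix surfaces as [-gi] and [-ki], depending on the final segment of the stem.
The CAUS suffix, which begins with [k], is invariant after every stem; so [k] is not altered by any rule here.
The DIM suffix is therefore /-gi/ underlyingly, with post-vocalic devoicing: voiced stops become voiceless after a vowel.
After 'tree', which ends in a vowel, the suffix surfaces as [-ki], giving [fufɛki].

[fufɛki]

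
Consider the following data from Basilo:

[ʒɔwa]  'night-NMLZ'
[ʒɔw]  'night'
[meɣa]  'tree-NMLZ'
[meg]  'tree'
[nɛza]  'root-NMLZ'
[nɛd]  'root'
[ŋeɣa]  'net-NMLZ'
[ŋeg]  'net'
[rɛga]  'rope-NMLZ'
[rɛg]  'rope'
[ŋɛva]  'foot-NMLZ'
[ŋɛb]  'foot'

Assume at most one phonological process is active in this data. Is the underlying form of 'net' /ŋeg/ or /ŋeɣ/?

/ŋeɣ/

The stem for 'net' ends in [ɣ] in [ŋeɣa] but [g] in [ŋeg].
The stem 'rope' ([rɛga], [rɛg]) shows [g] unchanged in both environments, so [g] cannot be basic with [ɣ] derived before the NMLZ suffix.
The alternation reflects word-final hardening: voiced fricatives become stops word-finally. /ɣ/ is underlying.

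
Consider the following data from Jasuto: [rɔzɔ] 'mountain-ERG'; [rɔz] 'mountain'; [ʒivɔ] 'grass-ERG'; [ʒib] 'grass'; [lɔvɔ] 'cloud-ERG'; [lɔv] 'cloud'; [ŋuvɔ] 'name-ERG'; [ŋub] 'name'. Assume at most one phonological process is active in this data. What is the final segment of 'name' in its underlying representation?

The stem for 'name' ends in [v] in [ŋuvɔ] but [b] in [ŋub].
The stem 'cloud' ([lɔvɔ], [lɔv]) shows [v] unchanged in both environments, so [v] cannot be basic with [b] derived in isolation.
So /b/ is underlying, and a rule of intervocalic spirantization — voiced stops become fricatives between vowels — gives [v].

/b/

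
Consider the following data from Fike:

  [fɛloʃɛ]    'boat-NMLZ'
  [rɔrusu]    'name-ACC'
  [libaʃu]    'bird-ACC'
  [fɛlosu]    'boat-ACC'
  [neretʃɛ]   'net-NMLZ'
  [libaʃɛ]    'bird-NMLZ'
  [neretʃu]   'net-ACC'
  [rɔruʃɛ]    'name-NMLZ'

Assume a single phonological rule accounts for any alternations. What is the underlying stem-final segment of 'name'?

The root 'name' surfaces as [rɔruʃɛ] and [rɔrusu], with a stem-final [ʃ] ~ [s] alternation.
If /ʃ/ were underlying and a rule turned it into [s] before the ACC suffix, 'bird' would also alternate; but it has [ʃ] in both [libaʃɛ] and [libaʃu].
The underlying segment must be /s/; /s/ becomes palato-alveolar [ʃ] before a front vowel, yielding [ʃ] there.

/s/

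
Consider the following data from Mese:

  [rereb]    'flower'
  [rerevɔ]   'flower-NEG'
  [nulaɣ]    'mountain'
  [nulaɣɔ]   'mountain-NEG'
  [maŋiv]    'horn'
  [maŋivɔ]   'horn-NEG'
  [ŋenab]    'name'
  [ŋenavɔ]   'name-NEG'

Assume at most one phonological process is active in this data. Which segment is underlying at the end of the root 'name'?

/b/

In [ŋenab] and [ŋenavɔ] the final segment of 'name' alternates: [b] ~ [v].
But 'horn' keeps [v] in both environments ([maŋiv], [maŋivɔ]), so there is no rule changing /v/ to [b] in isolation.
So /b/ is underlying, and a rule of intervocalic spirantization — voiced stops become fricatives between vowels — gives [v].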